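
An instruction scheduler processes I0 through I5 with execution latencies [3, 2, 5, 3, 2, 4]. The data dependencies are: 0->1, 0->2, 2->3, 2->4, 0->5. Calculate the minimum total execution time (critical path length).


Compute longest path through dependency graph: dist(Ik) = max over predecessors of dist + latency(Ik).
dist(I0) = latency 3 = 3
dist(I1) = dist(I0) + 2 = 3 + 2 = 5
dist(I2) = dist(I0) + 5 = 3 + 5 = 8
dist(I3) = dist(I2) + 3 = 8 + 3 = 11
dist(I4) = dist(I2) + 2 = 8 + 2 = 10
dist(I5) = dist(I0) + 4 = 3 + 4 = 7
Critical path = max dist = 11

11


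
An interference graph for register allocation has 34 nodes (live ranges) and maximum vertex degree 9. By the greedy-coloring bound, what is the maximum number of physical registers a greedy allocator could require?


Greedy coloring never needs more than (max_degree + 1) colors: when coloring a vertex, at most max_degree neighbors are already colored.
Upper bound = 9 + 1 = 10

10


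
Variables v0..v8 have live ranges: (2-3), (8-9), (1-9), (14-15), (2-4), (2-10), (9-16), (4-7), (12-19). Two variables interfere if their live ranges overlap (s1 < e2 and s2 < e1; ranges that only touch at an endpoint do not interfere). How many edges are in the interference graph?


Check all pairs for overlapping intervals.
Two intervals (s1,e1) and (s2,e2) overlap if s1 < e2 and s2 < e1.
v0 (2-3) vs v1..v8: overlaps v2, v4, v5 -> 3
v1 (8-9) vs v2..v8: overlaps v2, v5 -> 2
v2 (1-9) vs v3..v8: overlaps v4, v5, v7 -> 3
v3 (14-15) vs v4..v8: overlaps v6, v8 -> 2
v4 (2-4) vs v5..v8: overlaps v5 -> 1
v5 (2-10) vs v6..v8: overlaps v6, v7 -> 2
v6 (9-16) vs v7..v8: overlaps v8 -> 1
v7 (4-7) vs v8: overlaps none -> 0
Total overlapping pairs = 3 + 2 + 3 + 2 + 1 + 2 + 1 + 0 = 14

14


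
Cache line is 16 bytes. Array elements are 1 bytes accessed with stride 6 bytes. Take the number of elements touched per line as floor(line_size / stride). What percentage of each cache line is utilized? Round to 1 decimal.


Elements per cache line = floor(16 / 6) = 2
Bytes used = 2 * 1 = 2
Utilization = 2 / 16 * 100 = 12.5%

12.5


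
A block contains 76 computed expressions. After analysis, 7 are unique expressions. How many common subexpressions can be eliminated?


CSE count = total expressions - unique expressions
= 76 - 7 = 69

69


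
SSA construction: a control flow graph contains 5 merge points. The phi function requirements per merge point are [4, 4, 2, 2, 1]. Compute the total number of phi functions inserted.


Total phi functions = sum of phi functions at each join node
= 4 + 4 + 2 + 2 + 1 = 13

13


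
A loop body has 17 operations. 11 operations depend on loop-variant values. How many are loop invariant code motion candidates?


Invariant candidates = total - loop-dependent
= 17 - 11 = 6

6


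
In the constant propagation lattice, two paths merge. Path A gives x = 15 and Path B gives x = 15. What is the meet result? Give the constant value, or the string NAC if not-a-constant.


Meet operation: if both paths give the same constant, result is that constant; if they differ, result is NAC (not-a-constant).
Path A: 15, Path B: 15 -> equal
Result: constant -> 15

15


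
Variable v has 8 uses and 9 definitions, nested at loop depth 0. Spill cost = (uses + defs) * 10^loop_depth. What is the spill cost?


uses + defs = 8 + 9 = 17
10^0 = 1
Spill cost = 17 * 1 = 17

17


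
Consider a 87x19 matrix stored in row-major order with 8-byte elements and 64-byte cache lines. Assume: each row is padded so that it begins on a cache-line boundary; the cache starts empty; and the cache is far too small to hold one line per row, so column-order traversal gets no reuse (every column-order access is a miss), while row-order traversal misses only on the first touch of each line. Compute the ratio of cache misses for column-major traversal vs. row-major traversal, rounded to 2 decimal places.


Each row occupies 19 * 8 = 152 bytes and starts on a line boundary, so it spans ceil(152 / 64) = 3 cache lines.
Row-major traversal misses (one per line touched): 87 * ceil(19 * 8 / 64) = 261
Column-major traversal misses (no reuse, every access misses): 87 * 19 = 1653
Ratio = 1653 / 261 = 6.33

6.33


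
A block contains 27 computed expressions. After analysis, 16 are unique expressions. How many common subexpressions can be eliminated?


CSE count = total expressions - unique expressions
= 27 - 16 = 11

11


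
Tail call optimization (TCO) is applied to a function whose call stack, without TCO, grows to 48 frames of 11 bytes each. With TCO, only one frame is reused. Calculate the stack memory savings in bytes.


Without TCO: 48 * 11 = 528 bytes
With TCO: reuse 1 frame = 11 bytes
Savings = 528 - 11 = 517

517


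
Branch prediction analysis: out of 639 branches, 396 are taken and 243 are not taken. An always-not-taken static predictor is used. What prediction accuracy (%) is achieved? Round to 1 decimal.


Predictor: always-not-taken
Correct predictions = 243
Accuracy = 243 / 639 * 100 = 38.0%

38.0


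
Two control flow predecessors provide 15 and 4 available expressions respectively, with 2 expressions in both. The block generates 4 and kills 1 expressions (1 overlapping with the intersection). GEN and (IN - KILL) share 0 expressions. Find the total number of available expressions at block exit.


IN = intersection of predecessors = 2
IN - KILL = 2 - 1 = 1
|OUT| = |GEN| + |IN - KILL| - |GEN ∩ (IN - KILL)| = 4 + 1 - 0 = 5

5


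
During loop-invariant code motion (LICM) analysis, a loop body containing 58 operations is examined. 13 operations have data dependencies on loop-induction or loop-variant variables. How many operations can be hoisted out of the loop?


Invariant candidates = total - loop-dependent
= 58 - 13 = 45

45


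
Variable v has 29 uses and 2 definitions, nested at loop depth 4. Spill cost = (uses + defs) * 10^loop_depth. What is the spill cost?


uses + defs = 29 + 2 = 31
10^4 = 10000
Spill cost = 31 * 10000 = 310000

310000


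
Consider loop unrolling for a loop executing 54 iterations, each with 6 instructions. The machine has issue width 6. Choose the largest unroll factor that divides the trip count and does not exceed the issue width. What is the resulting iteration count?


Largest divisor of 54 <= 6 is 6
New iterations = 54 / 6 = 9

9


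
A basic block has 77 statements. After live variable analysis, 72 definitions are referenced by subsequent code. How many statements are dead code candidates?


Dead code = total statements - live definitions
= 77 - 72 = 5

5


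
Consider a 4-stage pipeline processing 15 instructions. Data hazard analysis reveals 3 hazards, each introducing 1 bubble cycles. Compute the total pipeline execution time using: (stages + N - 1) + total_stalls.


Base cycles = 4 + 15 - 1 = 18
Total stalls = 3 * 1 = 3
Total = 18 + 3 = 21

21


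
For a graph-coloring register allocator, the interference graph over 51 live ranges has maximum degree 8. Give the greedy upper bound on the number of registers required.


Greedy coloring never needs more than (max_degree + 1) colors: when coloring a vertex, at most max_degree neighbors are already colored.
Upper bound = 8 + 1 = 9

9


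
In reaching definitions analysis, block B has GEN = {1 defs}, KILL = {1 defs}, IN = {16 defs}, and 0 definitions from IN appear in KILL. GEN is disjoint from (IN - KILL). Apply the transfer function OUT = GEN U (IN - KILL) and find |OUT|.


IN - KILL: 16 - 0 = 16 surviving definitions
OUT = GEN + surviving = 1 + 16 = 17

17


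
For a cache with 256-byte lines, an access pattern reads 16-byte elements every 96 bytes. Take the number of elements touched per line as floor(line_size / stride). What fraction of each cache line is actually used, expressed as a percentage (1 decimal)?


Elements per cache line = floor(256 / 96) = 2
Bytes used = 2 * 16 = 32
Utilization = 32 / 256 * 100 = 12.5%

12.5


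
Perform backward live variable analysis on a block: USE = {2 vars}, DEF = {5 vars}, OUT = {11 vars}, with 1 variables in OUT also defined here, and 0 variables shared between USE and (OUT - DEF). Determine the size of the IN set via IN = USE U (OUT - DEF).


OUT - DEF: 11 - 1 = 10
|IN| = |USE| + |OUT - DEF| - |USE ∩ (OUT - DEF)| = 2 + 10 - 0 = 12

12


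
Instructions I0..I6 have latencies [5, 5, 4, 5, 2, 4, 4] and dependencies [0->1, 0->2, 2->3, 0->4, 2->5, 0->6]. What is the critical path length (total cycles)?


Compute longest path through dependency graph: dist(Ik) = max over predecessors of dist + latency(Ik).
dist(I0) = latency 5 = 5
dist(I1) = dist(I0) + 5 = 5 + 5 = 10
dist(I2) = dist(I0) + 4 = 5 + 4 = 9
dist(I3) = dist(I2) + 5 = 9 + 5 = 14
dist(I4) = dist(I0) + 2 = 5 + 2 = 7
dist(I5) = dist(I2) + 4 = 9 + 4 = 13
dist(I6) = dist(I0) + 4 = 5 + 4 = 9
Critical path = max dist = 14

14


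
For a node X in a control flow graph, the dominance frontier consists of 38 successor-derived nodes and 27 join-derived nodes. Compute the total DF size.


DF(X) = direct successor contributions + join point contributions
= 38 + 27 = 65

65


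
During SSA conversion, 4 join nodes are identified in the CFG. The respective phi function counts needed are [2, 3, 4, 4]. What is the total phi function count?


Total phi functions = sum of phi functions at each join node
= 2 + 3 + 4 + 4 = 13

13


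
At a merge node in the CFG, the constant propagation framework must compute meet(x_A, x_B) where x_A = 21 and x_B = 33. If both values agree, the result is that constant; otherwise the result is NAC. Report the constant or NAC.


Meet operation: if both paths give the same constant, result is that constant; if they differ, result is NAC (not-a-constant).
Path A: 21, Path B: 33 -> differ
Result: not-a-constant -> NAC

NAC


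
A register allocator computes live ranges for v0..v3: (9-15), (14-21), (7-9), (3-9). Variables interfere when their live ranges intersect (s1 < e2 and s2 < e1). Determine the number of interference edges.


Check all pairs for overlapping intervals.
Two intervals (s1,e1) and (s2,e2) overlap if s1 < e2 and s2 < e1.
v0 (9-15) vs v1..v3: overlaps v1 -> 1
v1 (14-21) vs v2..v3: overlaps none -> 0
v2 (7-9) vs v3: overlaps v3 -> 1
Total overlapping pairs = 1 + 0 + 1 = 2

2


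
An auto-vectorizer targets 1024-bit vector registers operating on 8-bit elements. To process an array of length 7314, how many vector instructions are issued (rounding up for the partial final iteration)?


Width = 1024 / 8 = 128 elements per vector op
Iterations = ceil(7314 / 128) = 58

58


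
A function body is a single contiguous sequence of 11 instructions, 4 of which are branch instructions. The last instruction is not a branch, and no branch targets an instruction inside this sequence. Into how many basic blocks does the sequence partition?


With no in-sequence branch targets, the leaders are the first instruction plus the instruction after each branch.
Number of basic blocks = branches + 1
= 4 + 1 = 5

5


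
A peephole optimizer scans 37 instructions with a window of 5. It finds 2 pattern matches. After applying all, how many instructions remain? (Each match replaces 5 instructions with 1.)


Each match removes 4 instructions.
Total removed = 2 * 4 = 8
Remaining = 37 - 8 = 29

29


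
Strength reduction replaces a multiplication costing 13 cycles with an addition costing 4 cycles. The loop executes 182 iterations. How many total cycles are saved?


Per-iteration saving = 13 - 4 = 9
Total saved = 182 * 9 = 1638

1638


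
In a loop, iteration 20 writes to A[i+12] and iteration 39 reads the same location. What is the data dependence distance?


Distance = read iteration - write iteration
= 39 - 20 = 19

19


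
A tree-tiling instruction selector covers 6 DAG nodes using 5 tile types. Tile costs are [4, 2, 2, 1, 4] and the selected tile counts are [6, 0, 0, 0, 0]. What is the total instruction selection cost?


Total cost = sum(count_i * cost_i)
= 6*4 + 0*2 + 0*2 + 0*1 + 0*4
= 24

24


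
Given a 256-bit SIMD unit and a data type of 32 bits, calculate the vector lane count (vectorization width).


Width = SIMD bits / data type bits
= 256 / 32 = 8

8


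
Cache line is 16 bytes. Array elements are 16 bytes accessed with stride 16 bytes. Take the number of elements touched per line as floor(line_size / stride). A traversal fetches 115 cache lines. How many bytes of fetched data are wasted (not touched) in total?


Elements per line = floor(16 / 16) = 1
Bytes used per line = 1 * 16 = 16
Wasted per line = 16 - 16 = 0
Total wasted = 0 * 115 = 0

0


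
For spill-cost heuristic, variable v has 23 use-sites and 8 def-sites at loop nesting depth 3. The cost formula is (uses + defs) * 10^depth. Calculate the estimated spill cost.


uses + defs = 23 + 8 = 31
10^3 = 1000
Spill cost = 31 * 1000 = 31000

31000


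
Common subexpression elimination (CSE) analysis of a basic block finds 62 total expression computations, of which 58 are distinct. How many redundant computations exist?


CSE count = total expressions - unique expressions
= 62 - 58 = 4

4


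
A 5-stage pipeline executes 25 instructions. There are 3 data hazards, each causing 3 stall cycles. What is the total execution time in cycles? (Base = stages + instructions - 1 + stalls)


Base cycles = 5 + 25 - 1 = 29
Total stalls = 3 * 3 = 9
Total = 29 + 9 = 38

38


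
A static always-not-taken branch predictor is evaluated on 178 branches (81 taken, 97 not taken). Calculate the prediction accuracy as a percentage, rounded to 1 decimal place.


Predictor: always-not-taken
Correct predictions = 97
Accuracy = 97 / 178 * 100 = 54.5%

54.5


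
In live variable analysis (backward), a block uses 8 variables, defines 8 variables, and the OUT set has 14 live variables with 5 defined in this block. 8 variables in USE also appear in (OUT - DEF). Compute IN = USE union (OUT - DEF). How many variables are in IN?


OUT - DEF: 14 - 5 = 9
|IN| = |USE| + |OUT - DEF| - |USE ∩ (OUT - DEF)| = 8 + 9 - 8 = 9

9


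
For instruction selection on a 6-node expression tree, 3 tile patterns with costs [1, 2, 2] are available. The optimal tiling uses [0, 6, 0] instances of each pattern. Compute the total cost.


Total cost = sum(count_i * cost_i)
= 0*1 + 6*2 + 0*2
= 12

12


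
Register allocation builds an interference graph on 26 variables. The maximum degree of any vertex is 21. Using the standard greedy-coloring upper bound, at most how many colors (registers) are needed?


Greedy coloring never needs more than (max_degree + 1) colors: when coloring a vertex, at most max_degree neighbors are already colored.
Upper bound = 21 + 1 = 22

22


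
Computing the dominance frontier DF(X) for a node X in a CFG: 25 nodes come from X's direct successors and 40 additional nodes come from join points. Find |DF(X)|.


DF(X) = direct successor contributions + join point contributions
= 25 + 40 = 65

65


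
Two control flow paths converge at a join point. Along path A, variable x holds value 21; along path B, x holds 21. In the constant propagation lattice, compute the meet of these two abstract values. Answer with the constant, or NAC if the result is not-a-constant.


Meet operation: if both paths give the same constant, result is that constant; if they differ, result is NAC (not-a-constant).
Path A: 21, Path B: 21 -> equal
Result: constant -> 21

21


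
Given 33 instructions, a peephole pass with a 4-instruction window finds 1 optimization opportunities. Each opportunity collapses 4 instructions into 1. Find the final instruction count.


Each match removes 3 instructions.
Total removed = 1 * 3 = 3
Remaining = 33 - 3 = 30

30


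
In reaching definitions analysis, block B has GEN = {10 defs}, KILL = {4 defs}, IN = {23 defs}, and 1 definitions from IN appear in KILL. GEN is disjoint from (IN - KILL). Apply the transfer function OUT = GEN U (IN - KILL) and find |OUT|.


IN - KILL: 23 - 1 = 22 surviving definitions
OUT = GEN + surviving = 10 + 22 = 32

32


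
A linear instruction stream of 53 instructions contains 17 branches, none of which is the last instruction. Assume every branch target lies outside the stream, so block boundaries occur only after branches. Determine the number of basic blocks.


With no in-sequence branch targets, the leaders are the first instruction plus the instruction after each branch.
Number of basic blocks = branches + 1
= 17 + 1 = 18

18


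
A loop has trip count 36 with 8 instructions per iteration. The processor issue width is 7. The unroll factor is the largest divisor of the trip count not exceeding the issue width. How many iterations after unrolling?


Largest divisor of 36 <= 7 is 6
New iterations = 36 / 6 = 6

6


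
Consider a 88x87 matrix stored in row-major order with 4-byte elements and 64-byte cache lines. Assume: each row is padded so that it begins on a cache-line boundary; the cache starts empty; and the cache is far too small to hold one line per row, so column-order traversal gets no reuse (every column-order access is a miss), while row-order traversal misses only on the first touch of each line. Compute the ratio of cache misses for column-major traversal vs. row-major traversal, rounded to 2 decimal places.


Each row occupies 87 * 4 = 348 bytes and starts on a line boundary, so it spans ceil(348 / 64) = 6 cache lines.
Row-major traversal misses (one per line touched): 88 * ceil(87 * 4 / 64) = 528
Column-major traversal misses (no reuse, every access misses): 88 * 87 = 7656
Ratio = 7656 / 528 = 14.5

14.5


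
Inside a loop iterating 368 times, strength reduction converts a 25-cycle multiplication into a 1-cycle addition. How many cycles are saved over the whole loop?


Per-iteration saving = 25 - 1 = 24
Total saved = 368 * 24 = 8832

8832


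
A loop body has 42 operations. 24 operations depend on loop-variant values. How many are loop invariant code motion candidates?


Invariant candidates = total - loop-dependent
= 42 - 24 = 18

18


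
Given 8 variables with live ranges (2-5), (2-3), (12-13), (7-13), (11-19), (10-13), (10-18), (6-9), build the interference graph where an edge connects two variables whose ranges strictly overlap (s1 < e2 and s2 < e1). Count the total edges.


Check all pairs for overlapping intervals.
Two intervals (s1,e1) and (s2,e2) overlap if s1 < e2 and s2 < e1.
v0 (2-5) vs v1..v7: overlaps v1 -> 1
v1 (2-3) vs v2..v7: overlaps none -> 0
v2 (12-13) vs v3..v7: overlaps v3, v4, v5, v6 -> 4
v3 (7-13) vs v4..v7: overlaps v4, v5, v6, v7 -> 4
v4 (11-19) vs v5..v7: overlaps v5, v6 -> 2
v5 (10-13) vs v6..v7: overlaps v6 -> 1
v6 (10-18) vs v7: overlaps none -> 0
Total overlapping pairs = 1 + 0 + 4 + 4 + 2 + 1 + 0 = 12

12


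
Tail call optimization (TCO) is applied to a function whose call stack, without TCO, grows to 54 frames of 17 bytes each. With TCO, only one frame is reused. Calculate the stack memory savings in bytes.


Without TCO: 54 * 17 = 918 bytes
With TCO: reuse 1 frame = 17 bytes
Savings = 918 - 17 = 901

901


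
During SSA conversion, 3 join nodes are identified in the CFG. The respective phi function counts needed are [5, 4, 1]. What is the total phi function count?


Total phi functions = sum of phi functions at each join node
= 5 + 4 + 1 = 10

10


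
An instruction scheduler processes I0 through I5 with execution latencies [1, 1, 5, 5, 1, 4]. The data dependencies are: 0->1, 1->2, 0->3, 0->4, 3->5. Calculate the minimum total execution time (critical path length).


Compute longest path through dependency graph: dist(Ik) = max over predecessors of dist + latency(Ik).
dist(I0) = latency 1 = 1
dist(I1) = dist(I0) + 1 = 1 + 1 = 2
dist(I2) = dist(I1) + 5 = 2 + 5 = 7
dist(I3) = dist(I0) + 5 = 1 + 5 = 6
dist(I4) = dist(I0) + 1 = 1 + 1 = 2
dist(I5) = dist(I3) + 4 = 6 + 4 = 10
Critical path = max dist = 10

10


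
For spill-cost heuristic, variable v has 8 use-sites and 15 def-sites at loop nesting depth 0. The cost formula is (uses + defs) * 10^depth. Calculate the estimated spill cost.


uses + defs = 8 + 15 = 23
10^0 = 1
Spill cost = 23 * 1 = 23

23


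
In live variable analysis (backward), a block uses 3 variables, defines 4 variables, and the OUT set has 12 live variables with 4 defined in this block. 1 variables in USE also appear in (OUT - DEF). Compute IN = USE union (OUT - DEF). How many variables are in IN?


OUT - DEF: 12 - 4 = 8
|IN| = |USE| + |OUT - DEF| - |USE ∩ (OUT - DEF)| = 3 + 8 - 1 = 10

10


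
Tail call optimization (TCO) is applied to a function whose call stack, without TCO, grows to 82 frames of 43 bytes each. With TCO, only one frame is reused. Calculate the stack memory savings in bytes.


Without TCO: 82 * 43 = 3526 bytes
With TCO: reuse 1 frame = 43 bytes
Savings = 3526 - 43 = 3483

3483


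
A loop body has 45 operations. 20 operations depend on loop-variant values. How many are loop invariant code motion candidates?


Invariant candidates = total - loop-dependent
= 45 - 20 = 25

25


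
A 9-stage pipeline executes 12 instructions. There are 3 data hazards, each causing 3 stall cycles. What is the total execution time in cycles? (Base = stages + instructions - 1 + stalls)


Base cycles = 9 + 12 - 1 = 20
Total stalls = 3 * 3 = 9
Total = 20 + 9 = 29

29


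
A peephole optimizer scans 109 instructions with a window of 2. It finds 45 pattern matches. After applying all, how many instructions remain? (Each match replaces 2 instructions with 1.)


Each match removes 1 instructions.
Total removed = 45 * 1 = 45
Remaining = 109 - 45 = 64

64


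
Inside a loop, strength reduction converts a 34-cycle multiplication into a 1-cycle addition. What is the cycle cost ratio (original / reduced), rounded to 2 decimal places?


Ratio = mult_cost / add_cost = 34 / 1 = 34.0

34.0


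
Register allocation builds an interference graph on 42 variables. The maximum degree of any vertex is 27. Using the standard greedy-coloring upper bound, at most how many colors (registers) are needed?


Greedy coloring never needs more than (max_degree + 1) colors: when coloring a vertex, at most max_degree neighbors are already colored.
Upper bound = 27 + 1 = 28

28


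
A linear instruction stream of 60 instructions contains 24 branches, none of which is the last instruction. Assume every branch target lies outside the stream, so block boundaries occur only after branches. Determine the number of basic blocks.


With no in-sequence branch targets, the leaders are the first instruction plus the instruction after each branch.
Number of basic blocks = branches + 1
= 24 + 1 = 25

25


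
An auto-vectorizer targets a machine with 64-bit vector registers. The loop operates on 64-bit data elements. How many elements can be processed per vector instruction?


Width = SIMD bits / data type bits
= 64 / 64 = 1

1


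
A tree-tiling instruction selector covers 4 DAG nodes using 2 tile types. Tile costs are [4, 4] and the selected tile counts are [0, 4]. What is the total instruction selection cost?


Total cost = sum(count_i * cost_i)
= 0*4 + 4*4
= 16

16


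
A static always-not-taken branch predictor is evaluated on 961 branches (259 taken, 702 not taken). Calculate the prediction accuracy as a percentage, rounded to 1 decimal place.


Predictor: always-not-taken
Correct predictions = 702
Accuracy = 702 / 961 * 100 = 73.0%

73.0


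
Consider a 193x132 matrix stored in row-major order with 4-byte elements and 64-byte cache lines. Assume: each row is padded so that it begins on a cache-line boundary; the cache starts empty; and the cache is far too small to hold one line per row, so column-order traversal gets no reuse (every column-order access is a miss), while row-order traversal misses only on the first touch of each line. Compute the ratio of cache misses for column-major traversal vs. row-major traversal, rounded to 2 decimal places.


Each row occupies 132 * 4 = 528 bytes and starts on a line boundary, so it spans ceil(528 / 64) = 9 cache lines.
Row-major traversal misses (one per line touched): 193 * ceil(132 * 4 / 64) = 1737
Column-major traversal misses (no reuse, every access misses): 193 * 132 = 25476
Ratio = 25476 / 1737 = 14.67

14.67


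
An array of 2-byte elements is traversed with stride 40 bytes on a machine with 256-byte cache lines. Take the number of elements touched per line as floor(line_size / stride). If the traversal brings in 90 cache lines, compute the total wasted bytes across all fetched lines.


Elements per line = floor(256 / 40) = 6
Bytes used per line = 6 * 2 = 12
Wasted per line = 256 - 12 = 244
Total wasted = 244 * 90 = 21960

21960


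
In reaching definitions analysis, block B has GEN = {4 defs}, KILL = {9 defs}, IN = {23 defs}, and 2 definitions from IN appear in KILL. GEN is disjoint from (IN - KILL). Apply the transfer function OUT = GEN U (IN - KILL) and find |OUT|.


IN - KILL: 23 - 2 = 21 surviving definitions
OUT = GEN + surviving = 4 + 21 = 25

25


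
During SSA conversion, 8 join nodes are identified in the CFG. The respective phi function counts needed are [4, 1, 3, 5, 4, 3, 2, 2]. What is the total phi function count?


Total phi functions = sum of phi functions at each join node
= 4 + 1 + 3 + 5 + 4 + 3 + 2 + 2 = 24

24


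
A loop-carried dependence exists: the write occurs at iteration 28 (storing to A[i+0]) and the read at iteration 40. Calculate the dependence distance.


Distance = read iteration - write iteration
= 40 - 28 = 12

12


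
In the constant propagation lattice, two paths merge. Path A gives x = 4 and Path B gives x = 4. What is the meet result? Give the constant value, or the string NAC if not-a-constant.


Meet operation: if both paths give the same constant, result is that constant; if they differ, result is NAC (not-a-constant).
Path A: 4, Path B: 4 -> equal
Result: constant -> 4

4


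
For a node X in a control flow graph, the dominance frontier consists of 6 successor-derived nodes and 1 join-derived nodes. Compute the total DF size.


DF(X) = direct successor contributions + join point contributions
= 6 + 1 = 7

7


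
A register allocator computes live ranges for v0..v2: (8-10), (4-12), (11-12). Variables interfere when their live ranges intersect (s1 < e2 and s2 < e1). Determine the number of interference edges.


Check all pairs for overlapping intervals.
Two intervals (s1,e1) and (s2,e2) overlap if s1 < e2 and s2 < e1.
v0 (8-10) vs v1..v2: overlaps v1 -> 1
v1 (4-12) vs v2: overlaps v2 -> 1
Total overlapping pairs = 1 + 1 = 2

2


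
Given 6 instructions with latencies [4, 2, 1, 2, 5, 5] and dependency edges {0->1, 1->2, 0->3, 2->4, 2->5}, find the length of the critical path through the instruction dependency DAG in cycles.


Compute longest path through dependency graph: dist(Ik) = max over predecessors of dist + latency(Ik).
dist(I0) = latency 4 = 4
dist(I1) = dist(I0) + 2 = 4 + 2 = 6
dist(I2) = dist(I1) + 1 = 6 + 1 = 7
dist(I3) = dist(I0) + 2 = 4 + 2 = 6
dist(I4) = dist(I2) + 5 = 7 + 5 = 12
dist(I5) = dist(I2) + 5 = 7 + 5 = 12
Critical path = max dist = 12

12


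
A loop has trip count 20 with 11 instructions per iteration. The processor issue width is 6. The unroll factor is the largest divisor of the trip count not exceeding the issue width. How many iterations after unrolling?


Largest divisor of 20 <= 6 is 5
New iterations = 20 / 5 = 4

4


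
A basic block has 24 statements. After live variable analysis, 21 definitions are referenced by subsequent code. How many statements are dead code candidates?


Dead code = total statements - live definitions
= 24 - 21 = 3

3


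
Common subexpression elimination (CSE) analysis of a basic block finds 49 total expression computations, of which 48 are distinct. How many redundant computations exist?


CSE count = total expressions - unique expressions
= 49 - 48 = 1

1


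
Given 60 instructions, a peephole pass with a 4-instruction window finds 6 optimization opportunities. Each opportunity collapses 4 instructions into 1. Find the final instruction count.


Each match removes 3 instructions.
Total removed = 6 * 3 = 18
Remaining = 60 - 18 = 42

42


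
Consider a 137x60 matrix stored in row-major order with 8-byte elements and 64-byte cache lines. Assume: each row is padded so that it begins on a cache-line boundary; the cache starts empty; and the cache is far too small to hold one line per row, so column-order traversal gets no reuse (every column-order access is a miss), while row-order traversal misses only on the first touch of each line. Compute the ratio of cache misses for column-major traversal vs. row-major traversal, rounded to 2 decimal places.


Each row occupies 60 * 8 = 480 bytes and starts on a line boundary, so it spans ceil(480 / 64) = 8 cache lines.
Row-major traversal misses (one per line touched): 137 * ceil(60 * 8 / 64) = 1096
Column-major traversal misses (no reuse, every access misses): 137 * 60 = 8220
Ratio = 8220 / 1096 = 7.5

7.5


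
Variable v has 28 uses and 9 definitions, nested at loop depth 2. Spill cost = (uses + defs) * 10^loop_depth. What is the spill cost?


uses + defs = 28 + 9 = 37
10^2 = 100
Spill cost = 37 * 100 = 3700

3700


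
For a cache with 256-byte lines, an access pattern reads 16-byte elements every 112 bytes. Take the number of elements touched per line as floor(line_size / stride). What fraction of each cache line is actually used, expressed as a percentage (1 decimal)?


Elements per cache line = floor(256 / 112) = 2
Bytes used = 2 * 16 = 32
Utilization = 32 / 256 * 100 = 12.5%

12.5


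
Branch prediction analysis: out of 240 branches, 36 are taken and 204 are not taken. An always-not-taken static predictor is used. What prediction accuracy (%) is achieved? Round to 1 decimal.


Predictor: always-not-taken
Correct predictions = 204
Accuracy = 204 / 240 * 100 = 85.0%

85.0


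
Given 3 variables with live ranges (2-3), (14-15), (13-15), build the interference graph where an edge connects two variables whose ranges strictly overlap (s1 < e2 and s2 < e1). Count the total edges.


Check all pairs for overlapping intervals.
Two intervals (s1,e1) and (s2,e2) overlap if s1 < e2 and s2 < e1.
v0 (2-3) vs v1..v2: overlaps none -> 0
v1 (14-15) vs v2: overlaps v2 -> 1
Total overlapping pairs = 0 + 1 = 1

1


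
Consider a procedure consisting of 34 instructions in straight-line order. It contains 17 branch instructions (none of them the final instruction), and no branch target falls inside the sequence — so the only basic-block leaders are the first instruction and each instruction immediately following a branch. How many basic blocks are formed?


With no in-sequence branch targets, the leaders are the first instruction plus the instruction after each branch.
Number of basic blocks = branches + 1
= 17 + 1 = 18

18


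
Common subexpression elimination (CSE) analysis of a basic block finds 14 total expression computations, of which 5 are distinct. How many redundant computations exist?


CSE count = total expressions - unique expressions
= 14 - 5 = 9

9


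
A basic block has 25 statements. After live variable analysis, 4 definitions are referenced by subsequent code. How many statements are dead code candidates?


Dead code = total statements - live definitions
= 25 - 4 = 21

21


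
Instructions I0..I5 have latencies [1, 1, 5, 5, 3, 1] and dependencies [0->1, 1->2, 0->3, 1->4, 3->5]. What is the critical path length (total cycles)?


Compute longest path through dependency graph: dist(Ik) = max over predecessors of dist + latency(Ik).
dist(I0) = latency 1 = 1
dist(I1) = dist(I0) + 1 = 1 + 1 = 2
dist(I2) = dist(I1) + 5 = 2 + 5 = 7
dist(I3) = dist(I0) + 5 = 1 + 5 = 6
dist(I4) = dist(I1) + 3 = 2 + 3 = 5
dist(I5) = dist(I3) + 1 = 6 + 1 = 7
Critical path = max dist = 7

7


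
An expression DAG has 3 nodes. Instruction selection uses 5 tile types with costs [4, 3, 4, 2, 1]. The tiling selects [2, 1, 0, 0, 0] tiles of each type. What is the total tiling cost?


Total cost = sum(count_i * cost_i)
= 2*4 + 1*3 + 0*4 + 0*2 + 0*1
= 11

11


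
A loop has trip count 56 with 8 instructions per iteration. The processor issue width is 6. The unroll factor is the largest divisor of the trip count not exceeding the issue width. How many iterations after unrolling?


Largest divisor of 56 <= 6 is 4
New iterations = 56 / 4 = 14

14


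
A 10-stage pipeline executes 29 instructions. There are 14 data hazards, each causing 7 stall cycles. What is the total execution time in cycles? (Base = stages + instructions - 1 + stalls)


Base cycles = 10 + 29 - 1 = 38
Total stalls = 14 * 7 = 98
Total = 38 + 98 = 136

136


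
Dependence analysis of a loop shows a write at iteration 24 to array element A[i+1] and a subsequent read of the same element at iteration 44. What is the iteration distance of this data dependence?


Distance = read iteration - write iteration
= 44 - 24 = 20

20


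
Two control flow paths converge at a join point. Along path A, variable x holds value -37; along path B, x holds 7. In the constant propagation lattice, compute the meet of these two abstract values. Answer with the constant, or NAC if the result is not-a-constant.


Meet operation: if both paths give the same constant, result is that constant; if they differ, result is NAC (not-a-constant).
Path A: -37, Path B: 7 -> differ
Result: not-a-constant -> NAC

NAC


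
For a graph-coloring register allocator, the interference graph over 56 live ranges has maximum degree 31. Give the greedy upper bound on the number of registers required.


Greedy coloring never needs more than (max_degree + 1) colors: when coloring a vertex, at most max_degree neighbors are already colored.
Upper bound = 31 + 1 = 32

32


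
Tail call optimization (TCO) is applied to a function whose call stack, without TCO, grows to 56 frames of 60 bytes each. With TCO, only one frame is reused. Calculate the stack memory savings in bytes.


Without TCO: 56 * 60 = 3360 bytes
With TCO: reuse 1 frame = 60 bytes
Savings = 3360 - 60 = 3300

3300


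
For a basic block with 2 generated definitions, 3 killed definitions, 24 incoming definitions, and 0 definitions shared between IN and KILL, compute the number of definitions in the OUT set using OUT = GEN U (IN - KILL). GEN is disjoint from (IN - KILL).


IN - KILL: 24 - 0 = 24 surviving definitions
OUT = GEN + surviving = 2 + 24 = 26

26


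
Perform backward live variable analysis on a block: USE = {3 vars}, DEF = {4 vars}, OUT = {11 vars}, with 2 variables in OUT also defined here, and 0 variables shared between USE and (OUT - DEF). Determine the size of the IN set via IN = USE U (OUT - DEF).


OUT - DEF: 11 - 2 = 9
|IN| = |USE| + |OUT - DEF| - |USE ∩ (OUT - DEF)| = 3 + 9 - 0 = 12

12


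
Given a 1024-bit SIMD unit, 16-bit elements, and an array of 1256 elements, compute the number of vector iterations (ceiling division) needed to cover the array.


Width = 1024 / 16 = 64 elements per vector op
Iterations = ceil(1256 / 64) = 20

20


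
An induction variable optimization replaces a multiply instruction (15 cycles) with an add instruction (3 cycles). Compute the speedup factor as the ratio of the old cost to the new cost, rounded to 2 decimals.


Ratio = mult_cost / add_cost = 15 / 3 = 5.0

5.0


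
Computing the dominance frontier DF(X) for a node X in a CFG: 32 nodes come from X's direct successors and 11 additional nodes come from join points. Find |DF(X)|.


DF(X) = direct successor contributions + join point contributions
= 32 + 11 = 43

43


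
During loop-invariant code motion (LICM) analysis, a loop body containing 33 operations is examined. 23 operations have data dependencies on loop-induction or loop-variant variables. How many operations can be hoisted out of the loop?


Invariant candidates = total - loop-dependent
= 33 - 23 = 10

10


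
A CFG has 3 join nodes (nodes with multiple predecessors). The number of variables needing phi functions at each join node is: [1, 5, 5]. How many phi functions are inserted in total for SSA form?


Total phi functions = sum of phi functions at each join node
= 1 + 5 + 5 = 11

11


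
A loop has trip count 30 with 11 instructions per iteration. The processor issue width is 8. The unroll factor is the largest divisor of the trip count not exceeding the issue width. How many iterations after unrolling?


Largest divisor of 30 <= 8 is 6
New iterations = 30 / 6 = 5

5


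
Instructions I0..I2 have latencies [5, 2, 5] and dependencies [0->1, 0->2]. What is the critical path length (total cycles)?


Compute longest path through dependency graph: dist(Ik) = max over predecessors of dist + latency(Ik).
dist(I0) = latency 5 = 5
dist(I1) = dist(I0) + 2 = 5 + 2 = 7
dist(I2) = dist(I0) + 5 = 5 + 5 = 10
Critical path = max dist = 10

10


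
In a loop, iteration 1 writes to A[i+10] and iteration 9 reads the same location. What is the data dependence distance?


Distance = read iteration - write iteration
= 9 - 1 = 8

8


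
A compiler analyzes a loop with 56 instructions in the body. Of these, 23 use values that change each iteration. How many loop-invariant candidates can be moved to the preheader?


Invariant candidates = total - loop-dependent
= 56 - 23 = 33

33


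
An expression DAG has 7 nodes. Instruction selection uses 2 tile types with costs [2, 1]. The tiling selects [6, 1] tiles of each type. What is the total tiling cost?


Total cost = sum(count_i * cost_i)
= 6*2 + 1*1
= 13

13


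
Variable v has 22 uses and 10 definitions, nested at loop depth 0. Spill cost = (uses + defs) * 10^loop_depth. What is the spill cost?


uses + defs = 22 + 10 = 32
10^0 = 1
Spill cost = 32 * 1 = 32

32


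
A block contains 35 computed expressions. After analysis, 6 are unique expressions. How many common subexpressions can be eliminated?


CSE count = total expressions - unique expressions
= 35 - 6 = 29

29


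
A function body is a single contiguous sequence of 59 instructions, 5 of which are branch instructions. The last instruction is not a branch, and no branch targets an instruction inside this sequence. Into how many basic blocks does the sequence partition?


With no in-sequence branch targets, the leaders are the first instruction plus the instruction after each branch.
Number of basic blocks = branches + 1
= 5 + 1 = 6

6


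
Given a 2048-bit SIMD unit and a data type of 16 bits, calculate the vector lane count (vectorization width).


Width = SIMD bits / data type bits
= 2048 / 16 = 128

128


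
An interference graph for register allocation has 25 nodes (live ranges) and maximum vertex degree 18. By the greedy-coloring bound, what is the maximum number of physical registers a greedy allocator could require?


Greedy coloring never needs more than (max_degree + 1) colors: when coloring a vertex, at most max_degree neighbors are already colored.
Upper bound = 18 + 1 = 19

19


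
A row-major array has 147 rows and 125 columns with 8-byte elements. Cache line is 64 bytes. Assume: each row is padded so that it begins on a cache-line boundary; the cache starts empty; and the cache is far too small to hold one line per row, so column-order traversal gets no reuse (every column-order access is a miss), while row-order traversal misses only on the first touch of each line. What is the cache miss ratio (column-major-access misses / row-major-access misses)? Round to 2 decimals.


Each row occupies 125 * 8 = 1000 bytes and starts on a line boundary, so it spans ceil(1000 / 64) = 16 cache lines.
Row-major traversal misses (one per line touched): 147 * ceil(125 * 8 / 64) = 2352
Column-major traversal misses (no reuse, every access misses): 147 * 125 = 18375
Ratio = 18375 / 2352 = 7.81

7.81


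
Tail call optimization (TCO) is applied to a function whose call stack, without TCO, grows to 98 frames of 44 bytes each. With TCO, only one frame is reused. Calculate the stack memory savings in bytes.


Without TCO: 98 * 44 = 4312 bytes
With TCO: reuse 1 frame = 44 bytes
Savings = 4312 - 44 = 4268

4268
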